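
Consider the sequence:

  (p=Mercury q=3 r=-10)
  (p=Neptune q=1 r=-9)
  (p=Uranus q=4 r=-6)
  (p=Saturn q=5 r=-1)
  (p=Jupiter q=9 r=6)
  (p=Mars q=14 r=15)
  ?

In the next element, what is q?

Q: each term is the sum of the two before it; 3, 1, 4, 5, 9, 14 → 23.

23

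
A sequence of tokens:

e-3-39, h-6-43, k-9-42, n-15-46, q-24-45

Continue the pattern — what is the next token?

t-39-49

Letter: letters move forward 3 places in the alphabet; e, h, k, n, q → t.
Second component: each term is the sum of the two before it, so 3, 6, 9, 15, 24 → 39.
Third component — alternating steps +4, −1, +4, −1, …: 39, 43, 42, 46, 45 → 49.
So the next token is t-39-49.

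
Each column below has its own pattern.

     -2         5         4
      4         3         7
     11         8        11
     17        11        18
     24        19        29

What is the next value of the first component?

30

First component: -2, 4, 11, 17, 24 → 30 (alternating steps +6, +7, +6, +7, …).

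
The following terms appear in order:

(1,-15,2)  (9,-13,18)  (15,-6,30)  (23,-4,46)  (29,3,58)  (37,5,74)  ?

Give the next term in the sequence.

(43,12,86)

First coordinate: alternating steps +8, +6, +8, +6, …; 1, 9, 15, 23, 29, 37 → 43.
Second coordinate: alternating steps +2, +7, +2, +7, …, so -15, -13, -6, -4, 3, 5 → 12.
Third coordinate: 2, 18, 30, 46, 58, 74 → 86 (always 2 × the first coordinate).
Putting it together: (43,12,86).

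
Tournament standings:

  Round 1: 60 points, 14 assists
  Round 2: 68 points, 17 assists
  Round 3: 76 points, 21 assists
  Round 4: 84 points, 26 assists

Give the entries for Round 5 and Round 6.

92 points, 32 assists; 100 points, 39 assists

Points: 60, 68, 76, 84 → 92 → 100 (+8 each step).
Assists — differences are 3, 4, 5, … (increasing by 1 each time): 14, 17, 21, 26 → 32 → 39.
So the next two lines are 92 points, 32 assists and 100 points, 39 assists.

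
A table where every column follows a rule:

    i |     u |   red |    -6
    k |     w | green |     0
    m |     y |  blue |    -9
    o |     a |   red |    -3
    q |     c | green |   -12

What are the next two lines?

s  e  blue  -6; u  g  red  -15

For the first letter, letters move forward 2 places in the alphabet: i, k, m, o, q → s → u.
Second letter: letters move forward 2 places in the alphabet, wrapping Z→A; u, w, y, a, c → e → g.
Colour: repeats red → green → blue; red, green, blue, red, green → blue → red.
Fourth component goes -6, 0, -9, -3, -12 → -6 → -15 (alternating steps +6, −9, +6, −9, …).
So the next two lines are s  e  blue  -6 and u  g  red  -15.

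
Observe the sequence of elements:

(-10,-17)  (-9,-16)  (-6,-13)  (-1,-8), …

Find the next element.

(6,-1)

First part: differences are 1, 3, 5, … (increasing by 2 each time); -10, -9, -6, -1 → 6.
Second part: -17, -16, -13, -8 → -1 (always 7 less than the first part).
Combining the parts gives (6,-1).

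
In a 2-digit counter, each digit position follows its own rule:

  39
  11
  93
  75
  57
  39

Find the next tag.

First digit goes 3, 1, 9, 7, 5, 3 → 1 (−2 each step, mod 10).
Second digit: +2 each step, mod 10; 9, 1, 3, 5, 7, 9 → 1.
Putting it together: 11.

11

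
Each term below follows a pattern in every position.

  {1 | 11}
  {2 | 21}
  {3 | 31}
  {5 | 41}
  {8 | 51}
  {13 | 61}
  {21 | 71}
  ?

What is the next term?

For the first entry, each term is the sum of the two before it: 1, 2, 3, 5, 8, 13, 21 → 34.
Second entry: +10 each step; 11, 21, 31, 41, 51, 61, 71 → 81.
Putting it together: {34 | 81}.

{34 | 81}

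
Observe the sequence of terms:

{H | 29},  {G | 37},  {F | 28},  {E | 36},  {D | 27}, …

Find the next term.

Letter — letters move back 1 place in the alphabet: H, G, F, E, D → C.
Second value: 29, 37, 28, 36, 27 → 35 (alternating steps +8, −9, +8, −9, …).
Putting it together: {C | 35}.

{C | 35}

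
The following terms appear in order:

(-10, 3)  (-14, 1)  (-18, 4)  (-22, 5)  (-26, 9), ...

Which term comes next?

First entry — −4 each step: -10, -14, -18, -22, -26 → -30.
Second entry goes 3, 1, 4, 5, 9 → 14 (each term is the sum of the two before it).
Combining the parts gives (-30, 14).

(-30, 14)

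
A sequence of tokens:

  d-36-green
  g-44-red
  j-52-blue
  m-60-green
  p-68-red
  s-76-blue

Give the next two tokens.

v-84-green, y-92-red

For the letter, letters move forward 3 places in the alphabet: d, g, j, m, p, s → v → y.
Second component — +8 each step: 36, 44, 52, 60, 68, 76 → 84 → 92.
Colour — repeats green → red → blue: green, red, blue, green, red, blue → green → red.
So the next two tokens are v-84-green and y-92-red.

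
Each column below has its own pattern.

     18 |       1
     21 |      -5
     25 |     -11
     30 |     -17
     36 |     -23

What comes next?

For the first component, differences are 3, 4, 5, … (increasing by 1 each time): 18, 21, 25, 30, 36 → 43.
Second component: −6 each step, so 1, -5, -11, -17, -23 → -29.
Combining the parts gives 43  -29.

43  -29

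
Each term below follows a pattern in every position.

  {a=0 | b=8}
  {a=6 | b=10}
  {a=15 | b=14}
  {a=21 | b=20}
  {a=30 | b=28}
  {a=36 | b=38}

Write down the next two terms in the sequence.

{a=45 | b=50}, {a=51 | b=64}

A goes 0, 6, 15, 21, 30, 36 → 45 → 51 (alternating steps +6, +9, +6, +9, …).
B: differences are 2, 4, 6, … (increasing by 2 each time), so 8, 10, 14, 20, 28, 38 → 50 → 64.
So the next two terms are {a=45 | b=50} and {a=51 | b=64}.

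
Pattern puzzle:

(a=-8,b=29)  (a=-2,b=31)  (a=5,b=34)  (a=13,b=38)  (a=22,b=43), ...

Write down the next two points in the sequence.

A: differences are 6, 7, 8, … (increasing by 1 each time), so -8, -2, 5, 13, 22 → 32 → 43.
B: 29, 31, 34, 38, 43 → 49 → 56 (differences are 2, 3, 4, … (increasing by 1 each time)).
So the next two points are (a=32,b=49) and (a=43,b=56).

(a=32,b=49), (a=43,b=56)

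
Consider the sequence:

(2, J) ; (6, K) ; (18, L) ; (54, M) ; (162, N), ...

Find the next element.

First value: ×3 each step, so 2, 6, 18, 54, 162 → 486.
Letter — letters move forward 1 place in the alphabet: J, K, L, M, N → O.
Putting it together: (486, O).

(486, O)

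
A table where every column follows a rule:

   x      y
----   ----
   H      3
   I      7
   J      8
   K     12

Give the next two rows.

L  13; M  17

Column x — letters move forward 1 place in the alphabet: H, I, J, K → L → M.
Column y goes 3, 7, 8, 12 → 13 → 17 (alternating steps +4, +1, +4, +1, …).
Putting the parts together: L  13 and then M  17.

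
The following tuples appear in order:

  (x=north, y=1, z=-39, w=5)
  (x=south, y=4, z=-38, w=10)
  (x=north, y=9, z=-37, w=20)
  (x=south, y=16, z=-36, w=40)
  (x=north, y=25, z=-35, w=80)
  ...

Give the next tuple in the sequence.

X: alternates north ↔ south, so north, south, north, south, north → south.
Y: perfect squares: 1², 2², 3², …, so 1, 4, 9, 16, 25 → 36.
Z: -39, -38, -37, -36, -35 → -34 (+1 each step).
W goes 5, 10, 20, 40, 80 → 160 (×2 each step).
So the next tuple is (x=south, y=36, z=-34, w=160).

(x=south, y=36, z=-34, w=160)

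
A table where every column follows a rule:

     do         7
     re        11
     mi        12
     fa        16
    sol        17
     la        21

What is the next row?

ti  22

Note goes do, re, mi, fa, sol, la → ti (runs through the solfège scale do→ti).
Second component — alternating steps +4, +1, +4, +1, …: 7, 11, 12, 16, 17, 21 → 22.
Putting it together: ti  22.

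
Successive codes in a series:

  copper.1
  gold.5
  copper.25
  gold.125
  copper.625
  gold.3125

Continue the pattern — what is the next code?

copper.15625

Metal — alternates copper ↔ gold: copper, gold, copper, gold, copper, gold → copper.
Second component — ×5 each step: 1, 5, 25, 125, 625, 3125 → 15625.
Combining the parts gives copper.15625.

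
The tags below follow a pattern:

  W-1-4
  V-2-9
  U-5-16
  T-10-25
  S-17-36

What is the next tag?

R-26-49

Letter: letters move back 1 place in the alphabet, so W, V, U, T, S → R.
Second component: differences are 1, 3, 5, … (increasing by 2 each time); 1, 2, 5, 10, 17 → 26.
Third component: perfect squares: 2², 3², 4², …, so 4, 9, 16, 25, 36 → 49.
Putting it together: R-26-49.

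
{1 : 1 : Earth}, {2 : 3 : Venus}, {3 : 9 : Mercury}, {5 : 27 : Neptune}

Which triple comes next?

For the first entry, each term is the sum of the two before it: 1, 2, 3, 5 → 8.
Second entry — ×3 each step: 1, 3, 9, 27 → 81.
For the planet, runs backward through the planets Mercury→Neptune: Earth, Venus, Mercury, Neptune → Uranus.
Combining the parts gives {8 : 81 : Uranus}.

{8 : 81 : Uranus}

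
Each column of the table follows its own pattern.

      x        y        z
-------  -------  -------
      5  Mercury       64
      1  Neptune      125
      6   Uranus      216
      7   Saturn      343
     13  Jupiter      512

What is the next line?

20  Mars  729

Column x goes 5, 1, 6, 7, 13 → 20 (each term is the sum of the two before it).
Column y: runs backward through the planets Mercury→Neptune, so Mercury, Neptune, Uranus, Saturn, Jupiter → Mars.
Column z goes 64, 125, 216, 343, 512 → 729 (perfect cubes: 4³, 5³, 6³, …).
Putting it together: 20  Mars  729.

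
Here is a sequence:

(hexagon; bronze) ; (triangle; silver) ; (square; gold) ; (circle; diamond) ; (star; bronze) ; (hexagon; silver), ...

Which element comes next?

(triangle; gold)

Shape goes hexagon, triangle, square, circle, star, hexagon → triangle (repeats hexagon → triangle → square → circle → star).
Rank — repeats bronze → silver → gold → diamond: bronze, silver, gold, diamond, bronze, silver → gold.
Combining the parts gives (triangle; gold).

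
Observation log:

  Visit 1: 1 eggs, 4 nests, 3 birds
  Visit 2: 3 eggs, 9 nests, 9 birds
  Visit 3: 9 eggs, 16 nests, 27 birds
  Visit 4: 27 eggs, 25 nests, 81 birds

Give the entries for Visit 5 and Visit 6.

81 eggs, 36 nests, 243 birds; 243 eggs, 49 nests, 729 birds

Eggs: ×3 each step, so 1, 3, 9, 27 → 81 → 243.
Nests: 4, 9, 16, 25 → 36 → 49 (perfect squares: 2², 3², 4², …).
Birds — ×3 each step: 3, 9, 27, 81 → 243 → 729.
So the next two rows are 81 eggs, 36 nests, 243 birds and 243 eggs, 49 nests, 729 birds.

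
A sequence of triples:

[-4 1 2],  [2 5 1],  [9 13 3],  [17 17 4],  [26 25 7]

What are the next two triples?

[36 29 11], [47 37 18]

First entry — differences are 6, 7, 8, … (increasing by 1 each time): -4, 2, 9, 17, 26 → 36 → 47.
Second entry: alternating steps +4, +8, +4, +8, …; 1, 5, 13, 17, 25 → 29 → 37.
Third entry: each term is the sum of the two before it; 2, 1, 3, 4, 7 → 11 → 18.
So the next two triples are [36 29 11] and [47 37 18].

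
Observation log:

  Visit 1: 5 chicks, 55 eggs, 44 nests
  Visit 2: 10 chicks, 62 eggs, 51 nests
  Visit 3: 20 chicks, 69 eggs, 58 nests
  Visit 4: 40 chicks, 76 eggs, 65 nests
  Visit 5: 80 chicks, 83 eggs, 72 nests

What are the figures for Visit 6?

160 chicks, 90 eggs, 79 nests

Chicks goes 5, 10, 20, 40, 80 → 160 (×2 each step).
Eggs: +7 each step, so 55, 62, 69, 76, 83 → 90.
For the nests, always 11 less than the eggs: 44, 51, 58, 65, 72 → 79.
So the next record is 160 chicks, 90 eggs, 79 nests.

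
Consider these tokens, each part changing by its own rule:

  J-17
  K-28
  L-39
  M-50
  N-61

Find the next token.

O-72

Letter — letters move forward 1 place in the alphabet: J, K, L, M, N → O.
Second component: +11 each step, so 17, 28, 39, 50, 61 → 72.
Putting it together: O-72.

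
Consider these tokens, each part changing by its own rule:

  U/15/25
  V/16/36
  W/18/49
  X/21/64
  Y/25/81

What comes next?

Letter goes U, V, W, X, Y → Z (letters move forward 1 place in the alphabet).
Second component: differences are 1, 2, 3, … (increasing by 1 each time); 15, 16, 18, 21, 25 → 30.
Third component: perfect squares: 5², 6², 7², …, so 25, 36, 49, 64, 81 → 100.
Combining the parts gives Z/30/100.

Z/30/100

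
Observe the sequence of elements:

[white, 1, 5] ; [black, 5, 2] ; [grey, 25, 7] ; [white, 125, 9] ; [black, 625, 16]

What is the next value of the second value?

3125

Second value: ×5 each step, so 1, 5, 25, 125, 625 → 3125.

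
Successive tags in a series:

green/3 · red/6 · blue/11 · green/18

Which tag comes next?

red/27

Colour: green, red, blue, green → red (repeats green → red → blue).
Second component goes 3, 6, 11, 18 → 27 (differences are 3, 5, 7, … (increasing by 2 each time)).
Putting it together: red/27.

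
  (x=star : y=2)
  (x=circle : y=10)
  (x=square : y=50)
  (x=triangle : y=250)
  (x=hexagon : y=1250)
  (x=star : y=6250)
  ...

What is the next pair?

X — repeats star → circle → square → triangle → hexagon: star, circle, square, triangle, hexagon, star → circle.
For the y, ×5 each step: 2, 10, 50, 250, 1250, 6250 → 31250.
Combining the parts gives (x=circle : y=31250).

(x=circle : y=31250)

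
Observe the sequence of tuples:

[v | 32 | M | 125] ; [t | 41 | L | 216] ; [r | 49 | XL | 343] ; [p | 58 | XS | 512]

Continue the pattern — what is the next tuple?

[n | 66 | S | 729]

Letter goes v, t, r, p → n (letters move back 2 places in the alphabet).
Second value: alternating steps +9, +8, +9, +8, …, so 32, 41, 49, 58 → 66.
Size: runs through clothing sizes XS→XL, so M, L, XL, XS → S.
Fourth value: perfect cubes: 5³, 6³, 7³, …, so 125, 216, 343, 512 → 729.
Putting it together: [n | 66 | S | 729].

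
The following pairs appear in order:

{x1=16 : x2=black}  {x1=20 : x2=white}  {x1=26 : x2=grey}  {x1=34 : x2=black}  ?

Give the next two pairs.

{x1=44 : x2=white}, {x1=56 : x2=grey}

For the x1, differences are 4, 6, 8, … (increasing by 2 each time): 16, 20, 26, 34 → 44 → 56.
X2: black, white, grey, black → white → grey (repeats black → white → grey).
So the next two pairs are {x1=44 : x2=white} and {x1=56 : x2=grey}.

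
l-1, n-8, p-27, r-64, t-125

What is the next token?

v-216

Letter: letters move forward 2 places in the alphabet; l, n, p, r, t → v.
For the second component, perfect cubes: 1³, 2³, 3³, …: 1, 8, 27, 64, 125 → 216.
So the next token is v-216.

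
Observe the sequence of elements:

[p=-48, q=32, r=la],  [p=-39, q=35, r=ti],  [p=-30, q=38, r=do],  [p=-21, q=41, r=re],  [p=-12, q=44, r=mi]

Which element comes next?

[p=-3, q=47, r=fa]

P — +9 each step: -48, -39, -30, -21, -12 → -3.
For the q, +3 each step: 32, 35, 38, 41, 44 → 47.
For the r, runs through the solfège scale do→ti: la, ti, do, re, mi → fa.
So the next element is [p=-3, q=47, r=fa].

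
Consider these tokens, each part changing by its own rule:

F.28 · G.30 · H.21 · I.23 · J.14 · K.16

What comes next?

L.7

Letter: letters move forward 1 place in the alphabet; F, G, H, I, J, K → L.
Second component: alternating steps +2, −9, +2, −9, …, so 28, 30, 21, 23, 14, 16 → 7.
Combining the parts gives L.7.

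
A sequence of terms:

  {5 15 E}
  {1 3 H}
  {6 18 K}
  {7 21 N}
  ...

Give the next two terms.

{13 39 Q}, {20 60 T}

For the first coordinate, each term is the sum of the two before it: 5, 1, 6, 7 → 13 → 20.
Second coordinate: always 3 × the first coordinate, so 15, 3, 18, 21 → 39 → 60.
Letter: E, H, K, N → Q → T (letters move forward 3 places in the alphabet).
So the next two terms are {13 39 Q} and {20 60 T}.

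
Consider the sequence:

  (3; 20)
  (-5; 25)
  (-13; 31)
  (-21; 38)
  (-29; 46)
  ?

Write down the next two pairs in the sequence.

First slot: −8 each step; 3, -5, -13, -21, -29 → -37 → -45.
Second slot: 20, 25, 31, 38, 46 → 55 → 65 (differences are 5, 6, 7, … (increasing by 1 each time)).
So the next two pairs are (-37; 55) and (-45; 65).

(-37; 55), (-45; 65)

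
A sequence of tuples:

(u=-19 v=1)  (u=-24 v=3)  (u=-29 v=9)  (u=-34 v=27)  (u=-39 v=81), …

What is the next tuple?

U: −5 each step; -19, -24, -29, -34, -39 → -44.
V goes 1, 3, 9, 27, 81 → 243 (×3 each step).
Putting it together: (u=-44 v=243).

(u=-44 v=243)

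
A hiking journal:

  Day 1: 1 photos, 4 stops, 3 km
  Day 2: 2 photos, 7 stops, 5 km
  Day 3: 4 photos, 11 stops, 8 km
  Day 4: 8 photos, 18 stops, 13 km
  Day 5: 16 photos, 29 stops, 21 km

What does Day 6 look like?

32 photos, 47 stops, 34 km

Photos: 1, 2, 4, 8, 16 → 32 (×2 each step).
For the stops, each term is the sum of the two before it: 4, 7, 11, 18, 29 → 47.
Km: each term is the sum of the two before it; 3, 5, 8, 13, 21 → 34.
Putting it together: 32 photos, 47 stops, 34 km.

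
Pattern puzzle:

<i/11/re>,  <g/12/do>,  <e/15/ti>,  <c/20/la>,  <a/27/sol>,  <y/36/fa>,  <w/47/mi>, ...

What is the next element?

Letter: letters move back 2 places in the alphabet, wrapping A→Z, so i, g, e, c, a, y, w → u.
Second entry goes 11, 12, 15, 20, 27, 36, 47 → 60 (differences are 1, 3, 5, … (increasing by 2 each time)).
Note goes re, do, ti, la, sol, fa, mi → re (runs backward through the solfège scale do→ti).
Combining the parts gives <u/60/re>.

<u/60/re>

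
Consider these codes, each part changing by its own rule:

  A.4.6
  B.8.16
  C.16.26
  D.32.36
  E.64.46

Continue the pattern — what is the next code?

F.128.56

Letter: letters move forward 1 place in the alphabet; A, B, C, D, E → F.
Second component goes 4, 8, 16, 32, 64 → 128 (×2 each step).
Third component goes 6, 16, 26, 36, 46 → 56 (+10 each step).
Combining the parts gives F.128.56.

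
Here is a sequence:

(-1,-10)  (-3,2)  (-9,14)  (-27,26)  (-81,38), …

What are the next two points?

(-243,50), (-729,62)

First part goes -1, -3, -9, -27, -81 → -243 → -729 (×3 each step).
For the second part, +12 each step: -10, 2, 14, 26, 38 → 50 → 62.
So the next two points are (-243,50) and (-729,62).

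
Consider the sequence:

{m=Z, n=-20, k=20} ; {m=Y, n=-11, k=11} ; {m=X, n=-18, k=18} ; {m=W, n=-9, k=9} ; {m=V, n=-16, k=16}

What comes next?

M: letters move back 1 place in the alphabet; Z, Y, X, W, V → U.
N: alternating steps +9, −7, +9, −7, …; -20, -11, -18, -9, -16 → -7.
K goes 20, 11, 18, 9, 16 → 7 (always the negative of the n).
So the next triple is {m=U, n=-7, k=7}.

{m=U, n=-7, k=7}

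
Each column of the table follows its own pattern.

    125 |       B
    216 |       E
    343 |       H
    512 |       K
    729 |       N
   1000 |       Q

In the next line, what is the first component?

1331

First component: 125, 216, 343, 512, 729, 1000 → 1331 (perfect cubes: 5³, 6³, 7³, …).
Letter: letters move forward 3 places in the alphabet, so B, E, H, K, N, Q → T.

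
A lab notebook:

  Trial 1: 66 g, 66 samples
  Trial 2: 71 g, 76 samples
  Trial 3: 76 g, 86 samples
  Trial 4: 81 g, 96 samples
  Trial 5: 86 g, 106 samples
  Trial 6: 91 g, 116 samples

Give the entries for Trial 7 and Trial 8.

96 g, 126 samples; 101 g, 136 samples

G: 66, 71, 76, 81, 86, 91 → 96 → 101 (+5 each step).
For the samples, +10 each step: 66, 76, 86, 96, 106, 116 → 126 → 136.
So the next two lines are 96 g, 126 samples and 101 g, 136 samples.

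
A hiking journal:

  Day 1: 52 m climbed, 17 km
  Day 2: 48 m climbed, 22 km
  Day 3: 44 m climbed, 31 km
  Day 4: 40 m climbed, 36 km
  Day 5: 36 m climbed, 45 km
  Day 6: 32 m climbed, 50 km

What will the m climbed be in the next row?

28

For the m climbed, −4 each step: 52, 48, 44, 40, 36, 32 → 28.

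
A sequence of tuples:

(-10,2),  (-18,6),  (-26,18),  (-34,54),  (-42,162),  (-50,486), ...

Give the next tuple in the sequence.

First entry — −8 each step: -10, -18, -26, -34, -42, -50 → -58.
For the second entry, ×3 each step: 2, 6, 18, 54, 162, 486 → 1458.
Combining the parts gives (-58,1458).

(-58,1458)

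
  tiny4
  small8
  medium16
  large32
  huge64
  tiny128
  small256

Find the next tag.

Size goes tiny, small, medium, large, huge, tiny, small → medium (repeats tiny → small → medium → large → huge).
For the second component, ×2 each step: 4, 8, 16, 32, 64, 128, 256 → 512.
Combining the parts gives medium512.

medium512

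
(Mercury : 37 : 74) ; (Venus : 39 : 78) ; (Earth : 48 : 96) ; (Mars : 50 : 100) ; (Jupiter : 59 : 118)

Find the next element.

(Saturn : 61 : 122)

For the planet, runs through the planets Mercury→Neptune: Mercury, Venus, Earth, Mars, Jupiter → Saturn.
Second slot goes 37, 39, 48, 50, 59 → 61 (alternating steps +2, +9, +2, +9, …).
For the third slot, always 2 × the second slot: 74, 78, 96, 100, 118 → 122.
So the next element is (Saturn : 61 : 122).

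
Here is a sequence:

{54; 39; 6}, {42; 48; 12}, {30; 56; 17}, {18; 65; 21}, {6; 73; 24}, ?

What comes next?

First component goes 54, 42, 30, 18, 6 → -6 (−12 each step).
Second component: alternating steps +9, +8, +9, +8, …; 39, 48, 56, 65, 73 → 82.
Third component — differences are 6, 5, 4, … (decreasing by 1 each time): 6, 12, 17, 21, 24 → 26.
Combining the parts gives {-6; 82; 26}.

{-6; 82; 26}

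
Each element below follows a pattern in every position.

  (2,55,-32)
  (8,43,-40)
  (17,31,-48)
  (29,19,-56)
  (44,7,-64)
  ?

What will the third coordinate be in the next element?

First coordinate — differences are 6, 9, 12, … (increasing by 3 each time): 2, 8, 17, 29, 44 → 62.
For the second coordinate, −12 each step: 55, 43, 31, 19, 7 → -5.
For the third coordinate, −8 each step: -32, -40, -48, -56, -64 → -72.

-72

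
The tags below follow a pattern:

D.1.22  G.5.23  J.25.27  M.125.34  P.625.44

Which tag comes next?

S.3125.57

Letter: letters move forward 3 places in the alphabet, so D, G, J, M, P → S.
For the second component, ×5 each step: 1, 5, 25, 125, 625 → 3125.
Third component — differences are 1, 4, 7, … (increasing by 3 each time): 22, 23, 27, 34, 44 → 57.
Combining the parts gives S.3125.57.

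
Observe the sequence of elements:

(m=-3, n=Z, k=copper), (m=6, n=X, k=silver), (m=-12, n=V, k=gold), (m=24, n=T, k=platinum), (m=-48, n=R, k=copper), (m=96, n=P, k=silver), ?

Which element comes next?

(m=-192, n=N, k=gold)

M goes -3, 6, -12, 24, -48, 96 → -192 (×(-2) each step).
For the n, letters move back 2 places in the alphabet: Z, X, V, T, R, P → N.
K goes copper, silver, gold, platinum, copper, silver → gold (repeats copper → silver → gold → platinum).
So the next element is (m=-192, n=N, k=gold).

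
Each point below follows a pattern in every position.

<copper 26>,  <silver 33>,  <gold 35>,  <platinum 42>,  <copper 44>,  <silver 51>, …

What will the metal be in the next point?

gold

Metal goes copper, silver, gold, platinum, copper, silver → gold (repeats copper → silver → gold → platinum).
Second slot: alternating steps +7, +2, +7, +2, …, so 26, 33, 35, 42, 44, 51 → 53.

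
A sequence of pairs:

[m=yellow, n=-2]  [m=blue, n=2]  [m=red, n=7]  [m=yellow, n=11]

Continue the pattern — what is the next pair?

M: repeats yellow → blue → red; yellow, blue, red, yellow → blue.
N: alternating steps +4, +5, +4, +5, …; -2, 2, 7, 11 → 16.
Combining the parts gives [m=blue, n=16].

[m=blue, n=16]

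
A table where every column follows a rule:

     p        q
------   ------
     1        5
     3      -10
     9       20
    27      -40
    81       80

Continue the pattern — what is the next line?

243  -160

For the column p, ×3 each step: 1, 3, 9, 27, 81 → 243.
For the column q, ×(-2) each step: 5, -10, 20, -40, 80 → -160.
Combining the parts gives 243  -160.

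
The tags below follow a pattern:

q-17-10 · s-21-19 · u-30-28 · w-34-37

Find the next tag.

y-43-46

Letter — letters move forward 2 places in the alphabet: q, s, u, w → y.
Second component: alternating steps +4, +9, +4, +9, …, so 17, 21, 30, 34 → 43.
Third component: 10, 19, 28, 37 → 46 (+9 each step).
Combining the parts gives y-43-46.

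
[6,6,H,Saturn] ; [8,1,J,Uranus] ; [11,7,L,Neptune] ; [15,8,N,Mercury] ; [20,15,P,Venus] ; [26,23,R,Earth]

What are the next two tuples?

[33,38,T,Mars], [41,61,V,Jupiter]

First component: differences are 2, 3, 4, … (increasing by 1 each time), so 6, 8, 11, 15, 20, 26 → 33 → 41.
Second component: each term is the sum of the two before it, so 6, 1, 7, 8, 15, 23 → 38 → 61.
Letter: letters move forward 2 places in the alphabet; H, J, L, N, P, R → T → V.
Planet — runs through the planets Mercury→Neptune: Saturn, Uranus, Neptune, Mercury, Venus, Earth → Mars → Jupiter.
So the next two tuples are [33,38,T,Mars] and [41,61,V,Jupiter].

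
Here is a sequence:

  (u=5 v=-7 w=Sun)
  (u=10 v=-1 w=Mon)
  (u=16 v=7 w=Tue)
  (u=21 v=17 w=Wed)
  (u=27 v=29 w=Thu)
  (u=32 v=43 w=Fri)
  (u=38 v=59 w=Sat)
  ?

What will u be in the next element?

U: alternating steps +5, +6, +5, +6, …; 5, 10, 16, 21, 27, 32, 38 → 43.

43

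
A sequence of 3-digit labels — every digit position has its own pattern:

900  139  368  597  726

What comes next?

First digit: 9, 1, 3, 5, 7 → 9 (+2 each step, mod 10).
Second digit: 0, 3, 6, 9, 2 → 5 (+3 each step, mod 10).
Third digit: −1 each step, mod 10; 0, 9, 8, 7, 6 → 5.
Combining the parts gives 955.

955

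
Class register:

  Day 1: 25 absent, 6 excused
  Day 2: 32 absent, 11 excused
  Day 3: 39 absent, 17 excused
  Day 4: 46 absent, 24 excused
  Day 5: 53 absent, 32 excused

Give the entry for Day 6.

Absent: 25, 32, 39, 46, 53 → 60 (+7 each step).
Excused: differences are 5, 6, 7, … (increasing by 1 each time); 6, 11, 17, 24, 32 → 41.
Putting it together: 60 absent, 41 excused.

60 absent, 41 excused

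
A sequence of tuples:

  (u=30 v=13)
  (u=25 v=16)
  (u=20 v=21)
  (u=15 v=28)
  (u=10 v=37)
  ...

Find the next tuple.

U: −5 each step, so 30, 25, 20, 15, 10 → 5.
V: 13, 16, 21, 28, 37 → 48 (differences are 3, 5, 7, … (increasing by 2 each time)).
Combining the parts gives (u=5 v=48).

(u=5 v=48)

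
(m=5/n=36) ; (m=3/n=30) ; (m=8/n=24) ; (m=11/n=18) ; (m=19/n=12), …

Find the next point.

(m=30/n=6)

M goes 5, 3, 8, 11, 19 → 30 (each term is the sum of the two before it).
For the n, −6 each step: 36, 30, 24, 18, 12 → 6.
Combining the parts gives (m=30/n=6).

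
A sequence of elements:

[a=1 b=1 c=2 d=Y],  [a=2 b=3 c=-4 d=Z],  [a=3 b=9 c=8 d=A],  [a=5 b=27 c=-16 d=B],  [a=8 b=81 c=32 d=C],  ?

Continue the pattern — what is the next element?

For the a, each term is the sum of the two before it: 1, 2, 3, 5, 8 → 13.
B: ×3 each step, so 1, 3, 9, 27, 81 → 243.
C goes 2, -4, 8, -16, 32 → -64 (×(-2) each step).
D: letters move forward 1 place in the alphabet, wrapping Z→A, so Y, Z, A, B, C → D.
Combining the parts gives [a=13 b=243 c=-64 d=D].

[a=13 b=243 c=-64 d=D]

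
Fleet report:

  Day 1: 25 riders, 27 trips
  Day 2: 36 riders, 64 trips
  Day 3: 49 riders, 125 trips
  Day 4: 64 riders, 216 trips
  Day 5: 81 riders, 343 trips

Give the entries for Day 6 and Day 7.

Riders: perfect squares: 5², 6², 7², …, so 25, 36, 49, 64, 81 → 100 → 121.
Trips — perfect cubes: 3³, 4³, 5³, …: 27, 64, 125, 216, 343 → 512 → 729.
So the next two lines are 100 riders, 512 trips and 121 riders, 729 trips.

100 riders, 512 trips; 121 riders, 729 trips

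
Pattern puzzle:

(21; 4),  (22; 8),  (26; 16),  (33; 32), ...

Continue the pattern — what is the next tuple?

First slot: differences are 1, 4, 7, … (increasing by 3 each time); 21, 22, 26, 33 → 43.
Second slot: ×2 each step, so 4, 8, 16, 32 → 64.
Putting it together: (43; 64).

(43; 64)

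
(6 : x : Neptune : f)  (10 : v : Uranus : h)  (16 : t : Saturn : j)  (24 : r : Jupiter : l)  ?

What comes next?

(34 : p : Mars : n)

First component goes 6, 10, 16, 24 → 34 (differences are 4, 6, 8, … (increasing by 2 each time)).
First letter — letters move back 2 places in the alphabet: x, v, t, r → p.
Planet — runs backward through the planets Mercury→Neptune: Neptune, Uranus, Saturn, Jupiter → Mars.
Second letter — letters move forward 2 places in the alphabet: f, h, j, l → n.
Putting it together: (34 : p : Mars : n).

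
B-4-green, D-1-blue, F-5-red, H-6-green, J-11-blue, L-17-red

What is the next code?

N-28-green

Letter: letters move forward 2 places in the alphabet; B, D, F, H, J, L → N.
Second component: each term is the sum of the two before it, so 4, 1, 5, 6, 11, 17 → 28.
Colour goes green, blue, red, green, blue, red → green (repeats green → blue → red).
So the next code is N-28-green.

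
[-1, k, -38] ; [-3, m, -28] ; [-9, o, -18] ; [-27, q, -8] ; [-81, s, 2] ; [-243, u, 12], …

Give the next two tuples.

For the first part, ×3 each step: -1, -3, -9, -27, -81, -243 → -729 → -2187.
Letter — letters move forward 2 places in the alphabet: k, m, o, q, s, u → w → y.
Third part — +10 each step: -38, -28, -18, -8, 2, 12 → 22 → 32.
Putting the parts together: [-729, w, 22] and then [-2187, y, 32].

[-729, w, 22], [-2187, y, 32]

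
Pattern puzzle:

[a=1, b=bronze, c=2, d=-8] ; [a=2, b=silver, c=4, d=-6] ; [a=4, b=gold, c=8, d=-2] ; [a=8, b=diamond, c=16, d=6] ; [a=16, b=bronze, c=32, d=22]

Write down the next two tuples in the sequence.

A: 1, 2, 4, 8, 16 → 32 → 64 (×2 each step).
B goes bronze, silver, gold, diamond, bronze → silver → gold (repeats bronze → silver → gold → diamond).
C: ×2 each step; 2, 4, 8, 16, 32 → 64 → 128.
D: always 10 less than the c; -8, -6, -2, 6, 22 → 54 → 118.
So the next two tuples are [a=32, b=silver, c=64, d=54] and [a=64, b=gold, c=128, d=118].

[a=32, b=silver, c=64, d=54], [a=64, b=gold, c=128, d=118]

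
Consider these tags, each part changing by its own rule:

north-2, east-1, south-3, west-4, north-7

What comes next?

east-11

Direction goes north, east, south, west, north → east (repeats north → east → south → west).
Second component goes 2, 1, 3, 4, 7 → 11 (each term is the sum of the two before it).
Combining the parts gives east-11.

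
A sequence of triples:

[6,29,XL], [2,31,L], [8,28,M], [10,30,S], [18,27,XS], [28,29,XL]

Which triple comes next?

For the first component, each term is the sum of the two before it: 6, 2, 8, 10, 18, 28 → 46.
Second component — alternating steps +2, −3, +2, −3, …: 29, 31, 28, 30, 27, 29 → 26.
Size: repeats XL → L → M → S → XS; XL, L, M, S, XS, XL → L.
Combining the parts gives [46,26,L].

[46,26,L]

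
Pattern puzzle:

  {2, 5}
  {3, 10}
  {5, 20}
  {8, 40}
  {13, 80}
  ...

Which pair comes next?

{21, 160}

For the first slot, each term is the sum of the two before it: 2, 3, 5, 8, 13 → 21.
Second slot: ×2 each step; 5, 10, 20, 40, 80 → 160.
Combining the parts gives {21, 160}.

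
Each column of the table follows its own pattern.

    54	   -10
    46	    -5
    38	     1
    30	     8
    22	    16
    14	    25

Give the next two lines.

First component: −8 each step; 54, 46, 38, 30, 22, 14 → 6 → -2.
Second component: differences are 5, 6, 7, … (increasing by 1 each time), so -10, -5, 1, 8, 16, 25 → 35 → 46.
Putting the parts together: 6  35 and then -2  46.

6  35; -2  46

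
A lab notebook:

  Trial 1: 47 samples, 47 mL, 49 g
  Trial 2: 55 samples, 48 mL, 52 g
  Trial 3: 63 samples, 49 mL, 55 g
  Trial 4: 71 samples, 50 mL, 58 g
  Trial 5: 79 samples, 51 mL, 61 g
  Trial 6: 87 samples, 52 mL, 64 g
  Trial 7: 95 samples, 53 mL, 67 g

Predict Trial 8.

103 samples, 54 mL, 70 g

Samples: 47, 55, 63, 71, 79, 87, 95 → 103 (+8 each step).
ML: +1 each step, so 47, 48, 49, 50, 51, 52, 53 → 54.
G: 49, 52, 55, 58, 61, 64, 67 → 70 (+3 each step).
Putting it together: 103 samples, 54 mL, 70 g.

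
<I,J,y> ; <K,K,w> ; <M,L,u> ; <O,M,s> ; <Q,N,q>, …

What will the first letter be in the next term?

S

First letter — letters move forward 2 places in the alphabet: I, K, M, O, Q → S.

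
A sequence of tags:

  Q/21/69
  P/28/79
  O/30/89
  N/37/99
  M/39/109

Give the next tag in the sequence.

L/46/119

Letter goes Q, P, O, N, M → L (letters move back 1 place in the alphabet).
Second component — alternating steps +7, +2, +7, +2, …: 21, 28, 30, 37, 39 → 46.
Third component — +10 each step: 69, 79, 89, 99, 109 → 119.
Putting it together: L/46/119.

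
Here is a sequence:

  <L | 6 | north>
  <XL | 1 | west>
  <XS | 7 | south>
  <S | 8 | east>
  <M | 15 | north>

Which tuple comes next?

Size: runs through clothing sizes XS→XL, so L, XL, XS, S, M → L.
Second entry: each term is the sum of the two before it; 6, 1, 7, 8, 15 → 23.
Direction — repeats north → west → south → east: north, west, south, east, north → west.
Putting it together: <L | 23 | west>.

<L | 23 | west>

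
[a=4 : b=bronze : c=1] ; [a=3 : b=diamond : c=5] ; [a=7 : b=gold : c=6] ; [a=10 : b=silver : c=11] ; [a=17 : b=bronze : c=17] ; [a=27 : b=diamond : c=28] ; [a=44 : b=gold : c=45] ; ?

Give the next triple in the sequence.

[a=71 : b=silver : c=73]

A goes 4, 3, 7, 10, 17, 27, 44 → 71 (each term is the sum of the two before it).
B: bronze, diamond, gold, silver, bronze, diamond, gold → silver (repeats bronze → diamond → gold → silver).
C goes 1, 5, 6, 11, 17, 28, 45 → 73 (each term is the sum of the two before it).
Putting it together: [a=71 : b=silver : c=73].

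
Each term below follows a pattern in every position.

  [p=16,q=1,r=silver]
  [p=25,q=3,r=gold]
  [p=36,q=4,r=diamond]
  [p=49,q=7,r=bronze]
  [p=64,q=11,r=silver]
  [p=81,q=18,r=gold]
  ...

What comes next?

P: 16, 25, 36, 49, 64, 81 → 100 (perfect squares: 4², 5², 6², …).
Q: 1, 3, 4, 7, 11, 18 → 29 (each term is the sum of the two before it).
R goes silver, gold, diamond, bronze, silver, gold → diamond (repeats silver → gold → diamond → bronze).
So the next term is [p=100,q=29,r=diamond].

[p=100,q=29,r=diamond]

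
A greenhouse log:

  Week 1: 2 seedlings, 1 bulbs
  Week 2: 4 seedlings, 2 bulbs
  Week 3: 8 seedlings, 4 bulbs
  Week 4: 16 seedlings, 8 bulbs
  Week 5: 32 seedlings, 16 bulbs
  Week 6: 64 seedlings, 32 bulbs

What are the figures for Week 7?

Seedlings: ×2 each step, so 2, 4, 8, 16, 32, 64 → 128.
Bulbs goes 1, 2, 4, 8, 16, 32 → 64 (always the previous value of the seedlings).
So the next line is 128 seedlings, 64 bulbs.

128 seedlings, 64 bulbs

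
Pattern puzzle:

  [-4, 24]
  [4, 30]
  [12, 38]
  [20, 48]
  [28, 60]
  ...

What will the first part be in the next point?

First part — +8 each step: -4, 4, 12, 20, 28 → 36.

36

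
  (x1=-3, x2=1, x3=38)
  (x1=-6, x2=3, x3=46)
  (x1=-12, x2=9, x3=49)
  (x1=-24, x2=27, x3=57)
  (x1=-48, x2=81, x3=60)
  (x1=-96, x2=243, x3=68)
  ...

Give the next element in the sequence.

(x1=-192, x2=729, x3=71)

For the x1, ×2 each step: -3, -6, -12, -24, -48, -96 → -192.
X2: ×3 each step, so 1, 3, 9, 27, 81, 243 → 729.
X3: 38, 46, 49, 57, 60, 68 → 71 (alternating steps +8, +3, +8, +3, …).
Putting it together: (x1=-192, x2=729, x3=71).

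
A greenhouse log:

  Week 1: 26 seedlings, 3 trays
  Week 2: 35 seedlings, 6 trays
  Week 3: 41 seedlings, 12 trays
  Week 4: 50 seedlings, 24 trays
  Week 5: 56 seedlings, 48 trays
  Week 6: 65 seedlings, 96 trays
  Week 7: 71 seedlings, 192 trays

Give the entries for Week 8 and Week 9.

Seedlings: alternating steps +9, +6, +9, +6, …, so 26, 35, 41, 50, 56, 65, 71 → 80 → 86.
For the trays, ×2 each step: 3, 6, 12, 24, 48, 96, 192 → 384 → 768.
Putting the parts together: 80 seedlings, 384 trays and then 86 seedlings, 768 trays.

80 seedlings, 384 trays; 86 seedlings, 768 trays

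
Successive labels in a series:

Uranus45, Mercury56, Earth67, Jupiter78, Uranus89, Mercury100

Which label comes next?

Earth111

Planet goes Uranus, Mercury, Earth, Jupiter, Uranus, Mercury → Earth (repeats Uranus → Mercury → Earth → Jupiter).
Second component: 45, 56, 67, 78, 89, 100 → 111 (+11 each step).
Putting it together: Earth111.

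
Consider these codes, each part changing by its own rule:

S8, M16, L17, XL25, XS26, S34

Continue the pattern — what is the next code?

Size: S, M, L, XL, XS, S → M (repeats S → M → L → XL → XS).
Second component: alternating steps +8, +1, +8, +1, …, so 8, 16, 17, 25, 26, 34 → 35.
Combining the parts gives M35.

M35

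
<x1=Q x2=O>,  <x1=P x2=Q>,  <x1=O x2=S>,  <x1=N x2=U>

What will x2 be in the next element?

W

X2 goes O, Q, S, U → W (letters move forward 2 places in the alphabet).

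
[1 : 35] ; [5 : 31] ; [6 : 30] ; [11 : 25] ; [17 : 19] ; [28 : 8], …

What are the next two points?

[45 : -9], [73 : -37]

First part: each term is the sum of the two before it; 1, 5, 6, 11, 17, 28 → 45 → 73.
Second part — together with the first part always sums to 36: 35, 31, 30, 25, 19, 8 → -9 → -37.
So the next two points are [45 : -9] and [73 : -37].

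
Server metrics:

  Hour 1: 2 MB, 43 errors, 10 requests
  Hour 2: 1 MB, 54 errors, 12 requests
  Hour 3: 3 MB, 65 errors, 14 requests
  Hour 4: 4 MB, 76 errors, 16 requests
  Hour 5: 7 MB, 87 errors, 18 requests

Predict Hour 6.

11 MB, 98 errors, 20 requests

MB: each term is the sum of the two before it; 2, 1, 3, 4, 7 → 11.
Errors — +11 each step: 43, 54, 65, 76, 87 → 98.
Requests: 10, 12, 14, 16, 18 → 20 (+2 each step).
So the next record is 11 MB, 98 errors, 20 requests.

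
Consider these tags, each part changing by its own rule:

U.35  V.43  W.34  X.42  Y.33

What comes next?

Z.41

Letter: letters move forward 1 place in the alphabet, so U, V, W, X, Y → Z.
Second component: alternating steps +8, −9, +8, −9, …, so 35, 43, 34, 42, 33 → 41.
Combining the parts gives Z.41.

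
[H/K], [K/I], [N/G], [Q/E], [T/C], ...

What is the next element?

[W/A]

First letter — letters move forward 3 places in the alphabet: H, K, N, Q, T → W.
Second letter: K, I, G, E, C → A (letters move back 2 places in the alphabet).
Combining the parts gives [W/A].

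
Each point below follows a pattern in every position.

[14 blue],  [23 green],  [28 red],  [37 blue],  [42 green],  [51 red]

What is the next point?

First coordinate: alternating steps +9, +5, +9, +5, …, so 14, 23, 28, 37, 42, 51 → 56.
Colour: blue, green, red, blue, green, red → blue (repeats blue → green → red).
So the next point is [56 blue].

[56 blue]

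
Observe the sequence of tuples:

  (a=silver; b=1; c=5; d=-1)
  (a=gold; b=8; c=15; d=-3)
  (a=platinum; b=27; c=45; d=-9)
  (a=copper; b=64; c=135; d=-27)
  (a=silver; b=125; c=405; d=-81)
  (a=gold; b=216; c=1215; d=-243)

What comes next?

A: repeats silver → gold → platinum → copper; silver, gold, platinum, copper, silver, gold → platinum.
B: perfect cubes: 1³, 2³, 3³, …; 1, 8, 27, 64, 125, 216 → 343.
C: ×3 each step; 5, 15, 45, 135, 405, 1215 → 3645.
D: ×3 each step, so -1, -3, -9, -27, -81, -243 → -729.
Combining the parts gives (a=platinum; b=343; c=3645; d=-729).

(a=platinum; b=343; c=3645; d=-729)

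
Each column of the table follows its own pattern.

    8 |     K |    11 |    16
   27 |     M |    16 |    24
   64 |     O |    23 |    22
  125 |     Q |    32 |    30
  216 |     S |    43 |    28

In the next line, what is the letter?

U

For the letter, letters move forward 2 places in the alphabet: K, M, O, Q, S → U.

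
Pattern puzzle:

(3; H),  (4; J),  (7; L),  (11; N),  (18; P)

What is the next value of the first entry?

29

First entry: each term is the sum of the two before it, so 3, 4, 7, 11, 18 → 29.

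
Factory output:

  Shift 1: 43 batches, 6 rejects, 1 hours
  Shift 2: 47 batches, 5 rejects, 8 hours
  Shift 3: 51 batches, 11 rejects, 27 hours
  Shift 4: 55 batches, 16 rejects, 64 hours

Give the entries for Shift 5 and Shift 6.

Batches — +4 each step: 43, 47, 51, 55 → 59 → 63.
For the rejects, each term is the sum of the two before it: 6, 5, 11, 16 → 27 → 43.
Hours — perfect cubes: 1³, 2³, 3³, …: 1, 8, 27, 64 → 125 → 216.
So the next two rows are 59 batches, 27 rejects, 125 hours and 63 batches, 43 rejects, 216 hours.

59 batches, 27 rejects, 125 hours; 63 batches, 43 rejects, 216 hours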